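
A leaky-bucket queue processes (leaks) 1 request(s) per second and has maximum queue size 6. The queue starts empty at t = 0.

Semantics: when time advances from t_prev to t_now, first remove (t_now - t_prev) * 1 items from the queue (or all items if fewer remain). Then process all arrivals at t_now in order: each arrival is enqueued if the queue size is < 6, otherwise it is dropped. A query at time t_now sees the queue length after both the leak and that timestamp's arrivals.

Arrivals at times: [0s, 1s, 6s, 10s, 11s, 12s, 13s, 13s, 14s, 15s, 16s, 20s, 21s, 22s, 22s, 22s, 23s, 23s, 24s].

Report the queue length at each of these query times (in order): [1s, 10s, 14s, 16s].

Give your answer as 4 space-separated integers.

Answer: 1 1 2 2

Derivation:
Queue lengths at query times:
  query t=1s: backlog = 1
  query t=10s: backlog = 1
  query t=14s: backlog = 2
  query t=16s: backlog = 2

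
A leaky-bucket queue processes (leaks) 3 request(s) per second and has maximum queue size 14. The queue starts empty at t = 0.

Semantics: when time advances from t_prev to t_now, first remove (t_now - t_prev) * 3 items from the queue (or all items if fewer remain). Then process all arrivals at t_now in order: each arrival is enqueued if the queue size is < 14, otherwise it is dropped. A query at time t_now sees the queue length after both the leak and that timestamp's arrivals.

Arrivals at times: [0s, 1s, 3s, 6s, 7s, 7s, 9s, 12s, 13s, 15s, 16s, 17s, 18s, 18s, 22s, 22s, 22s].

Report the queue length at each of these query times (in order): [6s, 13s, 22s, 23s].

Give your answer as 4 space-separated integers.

Answer: 1 1 3 0

Derivation:
Queue lengths at query times:
  query t=6s: backlog = 1
  query t=13s: backlog = 1
  query t=22s: backlog = 3
  query t=23s: backlog = 0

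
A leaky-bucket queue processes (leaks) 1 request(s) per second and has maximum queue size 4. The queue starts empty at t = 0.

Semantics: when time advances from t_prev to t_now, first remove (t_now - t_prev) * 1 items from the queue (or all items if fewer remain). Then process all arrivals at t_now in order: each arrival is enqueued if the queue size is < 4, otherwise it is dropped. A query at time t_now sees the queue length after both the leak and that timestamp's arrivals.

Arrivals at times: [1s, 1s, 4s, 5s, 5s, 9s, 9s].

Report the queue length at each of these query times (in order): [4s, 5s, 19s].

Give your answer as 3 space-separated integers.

Queue lengths at query times:
  query t=4s: backlog = 1
  query t=5s: backlog = 2
  query t=19s: backlog = 0

Answer: 1 2 0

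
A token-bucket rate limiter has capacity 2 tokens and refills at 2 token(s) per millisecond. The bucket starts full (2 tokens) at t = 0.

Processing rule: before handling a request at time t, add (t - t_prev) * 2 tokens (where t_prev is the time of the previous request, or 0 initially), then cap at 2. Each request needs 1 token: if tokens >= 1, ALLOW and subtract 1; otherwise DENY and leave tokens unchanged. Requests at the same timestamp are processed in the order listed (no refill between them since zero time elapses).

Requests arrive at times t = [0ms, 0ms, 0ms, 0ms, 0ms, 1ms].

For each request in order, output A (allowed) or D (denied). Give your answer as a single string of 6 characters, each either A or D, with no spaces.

Answer: AADDDA

Derivation:
Simulating step by step:
  req#1 t=0ms: ALLOW
  req#2 t=0ms: ALLOW
  req#3 t=0ms: DENY
  req#4 t=0ms: DENY
  req#5 t=0ms: DENY
  req#6 t=1ms: ALLOW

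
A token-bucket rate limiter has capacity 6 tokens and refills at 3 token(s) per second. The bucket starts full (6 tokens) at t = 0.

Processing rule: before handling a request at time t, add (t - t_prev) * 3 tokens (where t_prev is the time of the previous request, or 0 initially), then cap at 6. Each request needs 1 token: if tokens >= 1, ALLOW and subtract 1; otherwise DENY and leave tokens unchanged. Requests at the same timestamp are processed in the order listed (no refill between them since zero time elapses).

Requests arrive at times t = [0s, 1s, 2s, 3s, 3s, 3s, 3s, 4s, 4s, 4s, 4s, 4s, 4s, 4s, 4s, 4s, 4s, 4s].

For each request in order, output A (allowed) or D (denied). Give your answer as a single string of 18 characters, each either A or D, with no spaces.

Simulating step by step:
  req#1 t=0s: ALLOW
  req#2 t=1s: ALLOW
  req#3 t=2s: ALLOW
  req#4 t=3s: ALLOW
  req#5 t=3s: ALLOW
  req#6 t=3s: ALLOW
  req#7 t=3s: ALLOW
  req#8 t=4s: ALLOW
  req#9 t=4s: ALLOW
  req#10 t=4s: ALLOW
  req#11 t=4s: ALLOW
  req#12 t=4s: ALLOW
  req#13 t=4s: DENY
  req#14 t=4s: DENY
  req#15 t=4s: DENY
  req#16 t=4s: DENY
  req#17 t=4s: DENY
  req#18 t=4s: DENY

Answer: AAAAAAAAAAAADDDDDD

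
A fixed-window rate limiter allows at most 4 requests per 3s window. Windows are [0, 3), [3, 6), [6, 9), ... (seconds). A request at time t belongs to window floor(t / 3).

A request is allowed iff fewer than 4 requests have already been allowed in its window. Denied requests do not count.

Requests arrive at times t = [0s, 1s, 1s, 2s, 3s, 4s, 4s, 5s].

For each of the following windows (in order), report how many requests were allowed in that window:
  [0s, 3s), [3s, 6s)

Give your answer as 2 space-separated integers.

Processing requests:
  req#1 t=0s (window 0): ALLOW
  req#2 t=1s (window 0): ALLOW
  req#3 t=1s (window 0): ALLOW
  req#4 t=2s (window 0): ALLOW
  req#5 t=3s (window 1): ALLOW
  req#6 t=4s (window 1): ALLOW
  req#7 t=4s (window 1): ALLOW
  req#8 t=5s (window 1): ALLOW

Allowed counts by window: 4 4

Answer: 4 4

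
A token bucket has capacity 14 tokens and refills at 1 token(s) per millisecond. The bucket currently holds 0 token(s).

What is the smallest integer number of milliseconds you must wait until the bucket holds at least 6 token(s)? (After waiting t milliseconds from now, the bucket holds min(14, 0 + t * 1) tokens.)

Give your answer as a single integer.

Need 0 + t * 1 >= 6, so t >= 6/1.
Smallest integer t = ceil(6/1) = 6.

Answer: 6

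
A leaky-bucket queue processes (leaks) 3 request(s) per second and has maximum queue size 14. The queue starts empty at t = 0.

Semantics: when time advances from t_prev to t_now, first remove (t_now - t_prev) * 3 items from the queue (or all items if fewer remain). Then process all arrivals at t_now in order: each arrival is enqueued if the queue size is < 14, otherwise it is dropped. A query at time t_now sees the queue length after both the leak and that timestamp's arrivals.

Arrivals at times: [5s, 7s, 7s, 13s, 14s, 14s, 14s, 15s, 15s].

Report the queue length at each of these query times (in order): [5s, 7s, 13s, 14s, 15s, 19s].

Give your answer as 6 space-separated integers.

Queue lengths at query times:
  query t=5s: backlog = 1
  query t=7s: backlog = 2
  query t=13s: backlog = 1
  query t=14s: backlog = 3
  query t=15s: backlog = 2
  query t=19s: backlog = 0

Answer: 1 2 1 3 2 0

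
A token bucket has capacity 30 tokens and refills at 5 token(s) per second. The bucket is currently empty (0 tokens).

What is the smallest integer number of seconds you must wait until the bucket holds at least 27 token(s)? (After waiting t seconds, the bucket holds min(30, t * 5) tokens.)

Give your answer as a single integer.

Answer: 6

Derivation:
Need t * 5 >= 27, so t >= 27/5.
Smallest integer t = ceil(27/5) = 6.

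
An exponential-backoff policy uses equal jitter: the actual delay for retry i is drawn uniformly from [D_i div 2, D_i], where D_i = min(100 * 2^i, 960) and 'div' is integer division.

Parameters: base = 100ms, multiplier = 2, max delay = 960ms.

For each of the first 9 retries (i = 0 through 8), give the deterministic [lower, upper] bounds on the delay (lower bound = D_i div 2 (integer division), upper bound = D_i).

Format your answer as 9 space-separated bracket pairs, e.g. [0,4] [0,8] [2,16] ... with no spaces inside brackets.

Answer: [50,100] [100,200] [200,400] [400,800] [480,960] [480,960] [480,960] [480,960] [480,960]

Derivation:
Computing bounds per retry:
  i=0: D_i=min(100*2^0,960)=100, bounds=[50,100]
  i=1: D_i=min(100*2^1,960)=200, bounds=[100,200]
  i=2: D_i=min(100*2^2,960)=400, bounds=[200,400]
  i=3: D_i=min(100*2^3,960)=800, bounds=[400,800]
  i=4: D_i=min(100*2^4,960)=960, bounds=[480,960]
  i=5: D_i=min(100*2^5,960)=960, bounds=[480,960]
  i=6: D_i=min(100*2^6,960)=960, bounds=[480,960]
  i=7: D_i=min(100*2^7,960)=960, bounds=[480,960]
  i=8: D_i=min(100*2^8,960)=960, bounds=[480,960]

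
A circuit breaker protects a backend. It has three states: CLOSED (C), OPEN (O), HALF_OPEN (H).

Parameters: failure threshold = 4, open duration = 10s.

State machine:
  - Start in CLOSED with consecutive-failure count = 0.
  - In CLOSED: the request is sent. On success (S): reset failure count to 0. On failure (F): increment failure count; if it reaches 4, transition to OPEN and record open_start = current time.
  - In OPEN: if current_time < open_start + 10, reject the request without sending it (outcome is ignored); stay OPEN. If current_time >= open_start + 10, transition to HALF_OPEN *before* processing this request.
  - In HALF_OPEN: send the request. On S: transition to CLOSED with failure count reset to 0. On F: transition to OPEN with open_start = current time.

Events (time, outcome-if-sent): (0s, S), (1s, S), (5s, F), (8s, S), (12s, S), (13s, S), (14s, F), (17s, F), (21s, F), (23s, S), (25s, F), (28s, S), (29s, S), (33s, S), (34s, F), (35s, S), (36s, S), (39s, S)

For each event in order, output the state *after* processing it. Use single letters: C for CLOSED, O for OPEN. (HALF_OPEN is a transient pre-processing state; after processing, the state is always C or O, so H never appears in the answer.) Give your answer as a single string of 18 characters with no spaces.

Answer: CCCCCCCCCCCCCCCCCC

Derivation:
State after each event:
  event#1 t=0s outcome=S: state=CLOSED
  event#2 t=1s outcome=S: state=CLOSED
  event#3 t=5s outcome=F: state=CLOSED
  event#4 t=8s outcome=S: state=CLOSED
  event#5 t=12s outcome=S: state=CLOSED
  event#6 t=13s outcome=S: state=CLOSED
  event#7 t=14s outcome=F: state=CLOSED
  event#8 t=17s outcome=F: state=CLOSED
  event#9 t=21s outcome=F: state=CLOSED
  event#10 t=23s outcome=S: state=CLOSED
  event#11 t=25s outcome=F: state=CLOSED
  event#12 t=28s outcome=S: state=CLOSED
  event#13 t=29s outcome=S: state=CLOSED
  event#14 t=33s outcome=S: state=CLOSED
  event#15 t=34s outcome=F: state=CLOSED
  event#16 t=35s outcome=S: state=CLOSED
  event#17 t=36s outcome=S: state=CLOSED
  event#18 t=39s outcome=S: state=CLOSED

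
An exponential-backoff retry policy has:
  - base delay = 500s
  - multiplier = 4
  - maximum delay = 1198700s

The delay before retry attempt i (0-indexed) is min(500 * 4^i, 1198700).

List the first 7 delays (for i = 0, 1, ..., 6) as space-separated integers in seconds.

Answer: 500 2000 8000 32000 128000 512000 1198700

Derivation:
Computing each delay:
  i=0: min(500*4^0, 1198700) = 500
  i=1: min(500*4^1, 1198700) = 2000
  i=2: min(500*4^2, 1198700) = 8000
  i=3: min(500*4^3, 1198700) = 32000
  i=4: min(500*4^4, 1198700) = 128000
  i=5: min(500*4^5, 1198700) = 512000
  i=6: min(500*4^6, 1198700) = 1198700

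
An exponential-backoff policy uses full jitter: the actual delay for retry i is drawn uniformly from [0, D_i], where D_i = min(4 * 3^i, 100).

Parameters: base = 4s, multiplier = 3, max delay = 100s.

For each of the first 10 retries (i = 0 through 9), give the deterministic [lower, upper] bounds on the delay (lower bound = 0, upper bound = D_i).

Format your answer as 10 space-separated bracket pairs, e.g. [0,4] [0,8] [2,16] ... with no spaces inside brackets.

Computing bounds per retry:
  i=0: D_i=min(4*3^0,100)=4, bounds=[0,4]
  i=1: D_i=min(4*3^1,100)=12, bounds=[0,12]
  i=2: D_i=min(4*3^2,100)=36, bounds=[0,36]
  i=3: D_i=min(4*3^3,100)=100, bounds=[0,100]
  i=4: D_i=min(4*3^4,100)=100, bounds=[0,100]
  i=5: D_i=min(4*3^5,100)=100, bounds=[0,100]
  i=6: D_i=min(4*3^6,100)=100, bounds=[0,100]
  i=7: D_i=min(4*3^7,100)=100, bounds=[0,100]
  i=8: D_i=min(4*3^8,100)=100, bounds=[0,100]
  i=9: D_i=min(4*3^9,100)=100, bounds=[0,100]

Answer: [0,4] [0,12] [0,36] [0,100] [0,100] [0,100] [0,100] [0,100] [0,100] [0,100]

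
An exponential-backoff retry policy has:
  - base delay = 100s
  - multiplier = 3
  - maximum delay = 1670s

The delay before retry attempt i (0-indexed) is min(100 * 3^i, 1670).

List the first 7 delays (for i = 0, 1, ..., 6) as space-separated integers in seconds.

Answer: 100 300 900 1670 1670 1670 1670

Derivation:
Computing each delay:
  i=0: min(100*3^0, 1670) = 100
  i=1: min(100*3^1, 1670) = 300
  i=2: min(100*3^2, 1670) = 900
  i=3: min(100*3^3, 1670) = 1670
  i=4: min(100*3^4, 1670) = 1670
  i=5: min(100*3^5, 1670) = 1670
  i=6: min(100*3^6, 1670) = 1670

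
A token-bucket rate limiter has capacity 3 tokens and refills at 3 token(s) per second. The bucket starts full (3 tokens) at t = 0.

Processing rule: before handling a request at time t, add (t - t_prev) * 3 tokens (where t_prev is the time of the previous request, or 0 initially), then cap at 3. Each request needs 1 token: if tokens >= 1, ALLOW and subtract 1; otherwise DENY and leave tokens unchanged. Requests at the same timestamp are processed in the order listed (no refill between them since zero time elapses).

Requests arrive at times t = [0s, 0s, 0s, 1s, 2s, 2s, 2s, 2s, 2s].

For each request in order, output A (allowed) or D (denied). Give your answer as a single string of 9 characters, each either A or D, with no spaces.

Answer: AAAAAAADD

Derivation:
Simulating step by step:
  req#1 t=0s: ALLOW
  req#2 t=0s: ALLOW
  req#3 t=0s: ALLOW
  req#4 t=1s: ALLOW
  req#5 t=2s: ALLOW
  req#6 t=2s: ALLOW
  req#7 t=2s: ALLOW
  req#8 t=2s: DENY
  req#9 t=2s: DENY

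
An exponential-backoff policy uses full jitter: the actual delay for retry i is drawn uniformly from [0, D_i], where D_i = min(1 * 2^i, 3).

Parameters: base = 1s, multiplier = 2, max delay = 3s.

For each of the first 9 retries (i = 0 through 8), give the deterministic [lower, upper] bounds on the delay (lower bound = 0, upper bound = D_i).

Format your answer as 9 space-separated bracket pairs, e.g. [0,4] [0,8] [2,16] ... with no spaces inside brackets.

Answer: [0,1] [0,2] [0,3] [0,3] [0,3] [0,3] [0,3] [0,3] [0,3]

Derivation:
Computing bounds per retry:
  i=0: D_i=min(1*2^0,3)=1, bounds=[0,1]
  i=1: D_i=min(1*2^1,3)=2, bounds=[0,2]
  i=2: D_i=min(1*2^2,3)=3, bounds=[0,3]
  i=3: D_i=min(1*2^3,3)=3, bounds=[0,3]
  i=4: D_i=min(1*2^4,3)=3, bounds=[0,3]
  i=5: D_i=min(1*2^5,3)=3, bounds=[0,3]
  i=6: D_i=min(1*2^6,3)=3, bounds=[0,3]
  i=7: D_i=min(1*2^7,3)=3, bounds=[0,3]
  i=8: D_i=min(1*2^8,3)=3, bounds=[0,3]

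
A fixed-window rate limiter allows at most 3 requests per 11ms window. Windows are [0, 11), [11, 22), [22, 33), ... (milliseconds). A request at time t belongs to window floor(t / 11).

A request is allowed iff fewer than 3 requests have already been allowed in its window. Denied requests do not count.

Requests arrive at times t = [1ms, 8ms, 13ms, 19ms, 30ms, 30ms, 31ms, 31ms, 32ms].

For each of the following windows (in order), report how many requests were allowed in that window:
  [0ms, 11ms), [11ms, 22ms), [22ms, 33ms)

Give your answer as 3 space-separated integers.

Processing requests:
  req#1 t=1ms (window 0): ALLOW
  req#2 t=8ms (window 0): ALLOW
  req#3 t=13ms (window 1): ALLOW
  req#4 t=19ms (window 1): ALLOW
  req#5 t=30ms (window 2): ALLOW
  req#6 t=30ms (window 2): ALLOW
  req#7 t=31ms (window 2): ALLOW
  req#8 t=31ms (window 2): DENY
  req#9 t=32ms (window 2): DENY

Allowed counts by window: 2 2 3

Answer: 2 2 3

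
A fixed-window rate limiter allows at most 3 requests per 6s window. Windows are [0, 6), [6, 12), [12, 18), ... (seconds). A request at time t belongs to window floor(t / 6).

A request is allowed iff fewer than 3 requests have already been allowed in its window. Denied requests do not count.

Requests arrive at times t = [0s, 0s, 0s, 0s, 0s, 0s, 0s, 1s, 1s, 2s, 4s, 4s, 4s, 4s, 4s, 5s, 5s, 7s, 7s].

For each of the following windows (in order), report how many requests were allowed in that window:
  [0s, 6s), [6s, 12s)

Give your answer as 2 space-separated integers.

Processing requests:
  req#1 t=0s (window 0): ALLOW
  req#2 t=0s (window 0): ALLOW
  req#3 t=0s (window 0): ALLOW
  req#4 t=0s (window 0): DENY
  req#5 t=0s (window 0): DENY
  req#6 t=0s (window 0): DENY
  req#7 t=0s (window 0): DENY
  req#8 t=1s (window 0): DENY
  req#9 t=1s (window 0): DENY
  req#10 t=2s (window 0): DENY
  req#11 t=4s (window 0): DENY
  req#12 t=4s (window 0): DENY
  req#13 t=4s (window 0): DENY
  req#14 t=4s (window 0): DENY
  req#15 t=4s (window 0): DENY
  req#16 t=5s (window 0): DENY
  req#17 t=5s (window 0): DENY
  req#18 t=7s (window 1): ALLOW
  req#19 t=7s (window 1): ALLOW

Allowed counts by window: 3 2

Answer: 3 2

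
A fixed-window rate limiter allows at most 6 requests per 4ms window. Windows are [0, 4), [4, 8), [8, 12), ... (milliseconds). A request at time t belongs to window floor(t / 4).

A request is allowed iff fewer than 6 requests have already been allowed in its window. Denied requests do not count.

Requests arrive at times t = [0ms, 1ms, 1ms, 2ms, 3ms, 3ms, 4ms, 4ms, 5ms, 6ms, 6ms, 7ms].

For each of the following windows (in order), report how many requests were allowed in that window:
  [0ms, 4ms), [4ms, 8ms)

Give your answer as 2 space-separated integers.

Processing requests:
  req#1 t=0ms (window 0): ALLOW
  req#2 t=1ms (window 0): ALLOW
  req#3 t=1ms (window 0): ALLOW
  req#4 t=2ms (window 0): ALLOW
  req#5 t=3ms (window 0): ALLOW
  req#6 t=3ms (window 0): ALLOW
  req#7 t=4ms (window 1): ALLOW
  req#8 t=4ms (window 1): ALLOW
  req#9 t=5ms (window 1): ALLOW
  req#10 t=6ms (window 1): ALLOW
  req#11 t=6ms (window 1): ALLOW
  req#12 t=7ms (window 1): ALLOW

Allowed counts by window: 6 6

Answer: 6 6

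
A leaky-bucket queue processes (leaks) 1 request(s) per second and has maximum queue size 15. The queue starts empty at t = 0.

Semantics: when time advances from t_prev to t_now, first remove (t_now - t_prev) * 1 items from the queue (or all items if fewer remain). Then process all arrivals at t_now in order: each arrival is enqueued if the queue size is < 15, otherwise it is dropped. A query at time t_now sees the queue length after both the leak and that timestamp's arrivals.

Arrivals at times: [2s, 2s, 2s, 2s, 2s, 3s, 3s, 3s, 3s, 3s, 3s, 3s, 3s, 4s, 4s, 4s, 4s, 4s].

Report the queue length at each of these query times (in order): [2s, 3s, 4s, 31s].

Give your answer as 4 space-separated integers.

Answer: 5 12 15 0

Derivation:
Queue lengths at query times:
  query t=2s: backlog = 5
  query t=3s: backlog = 12
  query t=4s: backlog = 15
  query t=31s: backlog = 0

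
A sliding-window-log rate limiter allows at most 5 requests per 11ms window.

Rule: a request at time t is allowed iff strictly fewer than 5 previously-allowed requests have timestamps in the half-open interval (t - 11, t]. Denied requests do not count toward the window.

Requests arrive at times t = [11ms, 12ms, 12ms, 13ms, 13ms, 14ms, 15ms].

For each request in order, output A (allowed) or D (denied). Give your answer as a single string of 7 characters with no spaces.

Answer: AAAAADD

Derivation:
Tracking allowed requests in the window:
  req#1 t=11ms: ALLOW
  req#2 t=12ms: ALLOW
  req#3 t=12ms: ALLOW
  req#4 t=13ms: ALLOW
  req#5 t=13ms: ALLOW
  req#6 t=14ms: DENY
  req#7 t=15ms: DENY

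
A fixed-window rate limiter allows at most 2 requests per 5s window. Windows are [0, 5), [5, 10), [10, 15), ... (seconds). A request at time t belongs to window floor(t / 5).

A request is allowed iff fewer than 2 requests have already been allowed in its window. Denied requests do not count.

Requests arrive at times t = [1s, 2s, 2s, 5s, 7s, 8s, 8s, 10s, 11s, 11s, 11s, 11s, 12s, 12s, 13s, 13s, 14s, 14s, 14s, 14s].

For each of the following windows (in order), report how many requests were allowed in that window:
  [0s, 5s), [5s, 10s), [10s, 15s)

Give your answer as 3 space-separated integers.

Processing requests:
  req#1 t=1s (window 0): ALLOW
  req#2 t=2s (window 0): ALLOW
  req#3 t=2s (window 0): DENY
  req#4 t=5s (window 1): ALLOW
  req#5 t=7s (window 1): ALLOW
  req#6 t=8s (window 1): DENY
  req#7 t=8s (window 1): DENY
  req#8 t=10s (window 2): ALLOW
  req#9 t=11s (window 2): ALLOW
  req#10 t=11s (window 2): DENY
  req#11 t=11s (window 2): DENY
  req#12 t=11s (window 2): DENY
  req#13 t=12s (window 2): DENY
  req#14 t=12s (window 2): DENY
  req#15 t=13s (window 2): DENY
  req#16 t=13s (window 2): DENY
  req#17 t=14s (window 2): DENY
  req#18 t=14s (window 2): DENY
  req#19 t=14s (window 2): DENY
  req#20 t=14s (window 2): DENY

Allowed counts by window: 2 2 2

Answer: 2 2 2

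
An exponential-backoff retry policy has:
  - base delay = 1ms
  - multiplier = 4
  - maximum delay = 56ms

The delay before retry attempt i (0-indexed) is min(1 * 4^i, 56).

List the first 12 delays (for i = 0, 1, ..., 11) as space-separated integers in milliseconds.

Computing each delay:
  i=0: min(1*4^0, 56) = 1
  i=1: min(1*4^1, 56) = 4
  i=2: min(1*4^2, 56) = 16
  i=3: min(1*4^3, 56) = 56
  i=4: min(1*4^4, 56) = 56
  i=5: min(1*4^5, 56) = 56
  i=6: min(1*4^6, 56) = 56
  i=7: min(1*4^7, 56) = 56
  i=8: min(1*4^8, 56) = 56
  i=9: min(1*4^9, 56) = 56
  i=10: min(1*4^10, 56) = 56
  i=11: min(1*4^11, 56) = 56

Answer: 1 4 16 56 56 56 56 56 56 56 56 56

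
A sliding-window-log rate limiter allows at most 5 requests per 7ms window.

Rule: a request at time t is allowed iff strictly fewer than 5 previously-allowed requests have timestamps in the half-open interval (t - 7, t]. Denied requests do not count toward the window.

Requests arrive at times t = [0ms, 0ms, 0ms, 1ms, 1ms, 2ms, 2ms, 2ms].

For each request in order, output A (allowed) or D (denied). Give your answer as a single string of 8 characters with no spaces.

Tracking allowed requests in the window:
  req#1 t=0ms: ALLOW
  req#2 t=0ms: ALLOW
  req#3 t=0ms: ALLOW
  req#4 t=1ms: ALLOW
  req#5 t=1ms: ALLOW
  req#6 t=2ms: DENY
  req#7 t=2ms: DENY
  req#8 t=2ms: DENY

Answer: AAAAADDD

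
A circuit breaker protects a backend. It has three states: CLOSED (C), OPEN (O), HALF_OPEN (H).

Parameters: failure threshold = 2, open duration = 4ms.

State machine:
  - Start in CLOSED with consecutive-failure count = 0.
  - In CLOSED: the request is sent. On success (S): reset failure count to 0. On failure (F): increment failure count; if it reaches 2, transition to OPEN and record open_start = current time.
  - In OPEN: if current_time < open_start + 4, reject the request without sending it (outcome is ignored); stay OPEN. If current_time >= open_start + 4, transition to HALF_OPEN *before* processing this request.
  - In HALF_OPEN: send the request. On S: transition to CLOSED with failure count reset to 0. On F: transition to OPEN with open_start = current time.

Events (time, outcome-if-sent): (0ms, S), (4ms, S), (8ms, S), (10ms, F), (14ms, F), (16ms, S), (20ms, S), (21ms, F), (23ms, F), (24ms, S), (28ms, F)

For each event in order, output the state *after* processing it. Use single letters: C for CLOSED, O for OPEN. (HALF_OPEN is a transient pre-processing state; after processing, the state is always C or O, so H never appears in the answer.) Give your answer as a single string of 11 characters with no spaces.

Answer: CCCCOOCCOOO

Derivation:
State after each event:
  event#1 t=0ms outcome=S: state=CLOSED
  event#2 t=4ms outcome=S: state=CLOSED
  event#3 t=8ms outcome=S: state=CLOSED
  event#4 t=10ms outcome=F: state=CLOSED
  event#5 t=14ms outcome=F: state=OPEN
  event#6 t=16ms outcome=S: state=OPEN
  event#7 t=20ms outcome=S: state=CLOSED
  event#8 t=21ms outcome=F: state=CLOSED
  event#9 t=23ms outcome=F: state=OPEN
  event#10 t=24ms outcome=S: state=OPEN
  event#11 t=28ms outcome=F: state=OPEN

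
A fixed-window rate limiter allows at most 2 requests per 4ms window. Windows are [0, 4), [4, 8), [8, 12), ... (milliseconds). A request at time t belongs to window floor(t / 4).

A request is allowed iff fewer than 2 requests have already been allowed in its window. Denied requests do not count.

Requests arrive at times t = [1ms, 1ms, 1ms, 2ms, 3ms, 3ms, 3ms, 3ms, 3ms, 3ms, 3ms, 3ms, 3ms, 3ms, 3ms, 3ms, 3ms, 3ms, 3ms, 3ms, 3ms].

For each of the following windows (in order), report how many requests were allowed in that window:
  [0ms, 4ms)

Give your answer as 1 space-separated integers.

Processing requests:
  req#1 t=1ms (window 0): ALLOW
  req#2 t=1ms (window 0): ALLOW
  req#3 t=1ms (window 0): DENY
  req#4 t=2ms (window 0): DENY
  req#5 t=3ms (window 0): DENY
  req#6 t=3ms (window 0): DENY
  req#7 t=3ms (window 0): DENY
  req#8 t=3ms (window 0): DENY
  req#9 t=3ms (window 0): DENY
  req#10 t=3ms (window 0): DENY
  req#11 t=3ms (window 0): DENY
  req#12 t=3ms (window 0): DENY
  req#13 t=3ms (window 0): DENY
  req#14 t=3ms (window 0): DENY
  req#15 t=3ms (window 0): DENY
  req#16 t=3ms (window 0): DENY
  req#17 t=3ms (window 0): DENY
  req#18 t=3ms (window 0): DENY
  req#19 t=3ms (window 0): DENY
  req#20 t=3ms (window 0): DENY
  req#21 t=3ms (window 0): DENY

Allowed counts by window: 2

Answer: 2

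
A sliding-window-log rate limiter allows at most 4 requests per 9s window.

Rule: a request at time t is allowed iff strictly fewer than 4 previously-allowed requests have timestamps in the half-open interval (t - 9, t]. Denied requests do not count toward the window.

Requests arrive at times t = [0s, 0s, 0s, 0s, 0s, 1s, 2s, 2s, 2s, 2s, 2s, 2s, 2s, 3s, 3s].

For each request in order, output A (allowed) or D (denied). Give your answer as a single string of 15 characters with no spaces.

Answer: AAAADDDDDDDDDDD

Derivation:
Tracking allowed requests in the window:
  req#1 t=0s: ALLOW
  req#2 t=0s: ALLOW
  req#3 t=0s: ALLOW
  req#4 t=0s: ALLOW
  req#5 t=0s: DENY
  req#6 t=1s: DENY
  req#7 t=2s: DENY
  req#8 t=2s: DENY
  req#9 t=2s: DENY
  req#10 t=2s: DENY
  req#11 t=2s: DENY
  req#12 t=2s: DENY
  req#13 t=2s: DENY
  req#14 t=3s: DENY
  req#15 t=3s: DENY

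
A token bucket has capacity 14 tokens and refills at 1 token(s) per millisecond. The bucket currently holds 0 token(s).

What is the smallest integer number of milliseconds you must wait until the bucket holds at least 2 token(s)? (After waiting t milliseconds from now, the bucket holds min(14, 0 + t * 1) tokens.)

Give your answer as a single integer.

Answer: 2

Derivation:
Need 0 + t * 1 >= 2, so t >= 2/1.
Smallest integer t = ceil(2/1) = 2.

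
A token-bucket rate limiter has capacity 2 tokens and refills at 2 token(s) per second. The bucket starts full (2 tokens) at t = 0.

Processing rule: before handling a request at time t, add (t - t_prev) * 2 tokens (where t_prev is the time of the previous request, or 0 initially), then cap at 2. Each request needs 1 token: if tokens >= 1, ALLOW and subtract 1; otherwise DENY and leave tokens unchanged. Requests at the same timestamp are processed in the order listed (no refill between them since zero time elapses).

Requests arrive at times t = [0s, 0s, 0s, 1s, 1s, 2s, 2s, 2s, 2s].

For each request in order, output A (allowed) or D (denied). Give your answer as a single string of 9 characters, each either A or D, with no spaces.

Answer: AADAAAADD

Derivation:
Simulating step by step:
  req#1 t=0s: ALLOW
  req#2 t=0s: ALLOW
  req#3 t=0s: DENY
  req#4 t=1s: ALLOW
  req#5 t=1s: ALLOW
  req#6 t=2s: ALLOW
  req#7 t=2s: ALLOW
  req#8 t=2s: DENY
  req#9 t=2s: DENY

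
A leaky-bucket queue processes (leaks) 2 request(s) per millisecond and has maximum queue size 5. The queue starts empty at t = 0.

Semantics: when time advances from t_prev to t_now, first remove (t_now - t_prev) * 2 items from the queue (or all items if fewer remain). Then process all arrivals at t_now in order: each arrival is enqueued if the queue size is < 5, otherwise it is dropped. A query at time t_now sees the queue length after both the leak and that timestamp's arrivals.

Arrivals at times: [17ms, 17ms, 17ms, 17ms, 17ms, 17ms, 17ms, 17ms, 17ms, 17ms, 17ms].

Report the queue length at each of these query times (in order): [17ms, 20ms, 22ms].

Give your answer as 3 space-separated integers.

Queue lengths at query times:
  query t=17ms: backlog = 5
  query t=20ms: backlog = 0
  query t=22ms: backlog = 0

Answer: 5 0 0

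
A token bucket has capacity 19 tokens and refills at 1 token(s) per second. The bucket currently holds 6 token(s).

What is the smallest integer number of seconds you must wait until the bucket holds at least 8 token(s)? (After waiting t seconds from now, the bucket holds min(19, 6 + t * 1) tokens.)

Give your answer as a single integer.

Need 6 + t * 1 >= 8, so t >= 2/1.
Smallest integer t = ceil(2/1) = 2.

Answer: 2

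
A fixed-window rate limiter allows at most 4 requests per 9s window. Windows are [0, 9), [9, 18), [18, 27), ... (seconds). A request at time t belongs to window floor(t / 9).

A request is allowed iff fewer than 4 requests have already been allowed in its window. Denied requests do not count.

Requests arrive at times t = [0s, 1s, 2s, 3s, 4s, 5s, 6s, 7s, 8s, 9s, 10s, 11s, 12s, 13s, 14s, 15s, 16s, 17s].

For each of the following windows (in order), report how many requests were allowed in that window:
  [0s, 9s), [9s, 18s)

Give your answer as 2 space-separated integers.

Answer: 4 4

Derivation:
Processing requests:
  req#1 t=0s (window 0): ALLOW
  req#2 t=1s (window 0): ALLOW
  req#3 t=2s (window 0): ALLOW
  req#4 t=3s (window 0): ALLOW
  req#5 t=4s (window 0): DENY
  req#6 t=5s (window 0): DENY
  req#7 t=6s (window 0): DENY
  req#8 t=7s (window 0): DENY
  req#9 t=8s (window 0): DENY
  req#10 t=9s (window 1): ALLOW
  req#11 t=10s (window 1): ALLOW
  req#12 t=11s (window 1): ALLOW
  req#13 t=12s (window 1): ALLOW
  req#14 t=13s (window 1): DENY
  req#15 t=14s (window 1): DENY
  req#16 t=15s (window 1): DENY
  req#17 t=16s (window 1): DENY
  req#18 t=17s (window 1): DENY

Allowed counts by window: 4 4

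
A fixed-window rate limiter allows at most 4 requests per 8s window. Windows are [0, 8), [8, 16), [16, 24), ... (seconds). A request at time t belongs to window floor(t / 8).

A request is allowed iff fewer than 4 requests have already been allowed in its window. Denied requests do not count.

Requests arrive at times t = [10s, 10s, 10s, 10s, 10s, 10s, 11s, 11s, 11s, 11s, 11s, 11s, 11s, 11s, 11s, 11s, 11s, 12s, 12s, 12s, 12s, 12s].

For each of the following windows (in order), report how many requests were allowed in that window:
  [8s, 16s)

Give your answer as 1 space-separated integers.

Processing requests:
  req#1 t=10s (window 1): ALLOW
  req#2 t=10s (window 1): ALLOW
  req#3 t=10s (window 1): ALLOW
  req#4 t=10s (window 1): ALLOW
  req#5 t=10s (window 1): DENY
  req#6 t=10s (window 1): DENY
  req#7 t=11s (window 1): DENY
  req#8 t=11s (window 1): DENY
  req#9 t=11s (window 1): DENY
  req#10 t=11s (window 1): DENY
  req#11 t=11s (window 1): DENY
  req#12 t=11s (window 1): DENY
  req#13 t=11s (window 1): DENY
  req#14 t=11s (window 1): DENY
  req#15 t=11s (window 1): DENY
  req#16 t=11s (window 1): DENY
  req#17 t=11s (window 1): DENY
  req#18 t=12s (window 1): DENY
  req#19 t=12s (window 1): DENY
  req#20 t=12s (window 1): DENY
  req#21 t=12s (window 1): DENY
  req#22 t=12s (window 1): DENY

Allowed counts by window: 4

Answer: 4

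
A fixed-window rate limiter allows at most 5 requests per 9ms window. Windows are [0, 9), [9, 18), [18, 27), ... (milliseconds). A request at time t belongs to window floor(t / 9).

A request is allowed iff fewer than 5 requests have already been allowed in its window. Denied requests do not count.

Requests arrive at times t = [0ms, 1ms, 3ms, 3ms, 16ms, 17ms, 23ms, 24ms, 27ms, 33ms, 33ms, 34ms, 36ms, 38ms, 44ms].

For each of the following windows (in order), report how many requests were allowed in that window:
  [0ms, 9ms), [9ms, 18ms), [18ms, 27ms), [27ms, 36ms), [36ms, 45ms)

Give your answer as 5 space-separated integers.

Answer: 4 2 2 4 3

Derivation:
Processing requests:
  req#1 t=0ms (window 0): ALLOW
  req#2 t=1ms (window 0): ALLOW
  req#3 t=3ms (window 0): ALLOW
  req#4 t=3ms (window 0): ALLOW
  req#5 t=16ms (window 1): ALLOW
  req#6 t=17ms (window 1): ALLOW
  req#7 t=23ms (window 2): ALLOW
  req#8 t=24ms (window 2): ALLOW
  req#9 t=27ms (window 3): ALLOW
  req#10 t=33ms (window 3): ALLOW
  req#11 t=33ms (window 3): ALLOW
  req#12 t=34ms (window 3): ALLOW
  req#13 t=36ms (window 4): ALLOW
  req#14 t=38ms (window 4): ALLOW
  req#15 t=44ms (window 4): ALLOW

Allowed counts by window: 4 2 2 4 3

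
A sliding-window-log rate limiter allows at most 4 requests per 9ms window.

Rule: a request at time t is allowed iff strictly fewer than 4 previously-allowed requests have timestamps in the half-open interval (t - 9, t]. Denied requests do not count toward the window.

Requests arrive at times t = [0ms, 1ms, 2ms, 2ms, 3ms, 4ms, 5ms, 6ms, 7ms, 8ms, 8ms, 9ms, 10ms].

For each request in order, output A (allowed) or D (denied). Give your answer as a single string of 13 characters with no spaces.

Tracking allowed requests in the window:
  req#1 t=0ms: ALLOW
  req#2 t=1ms: ALLOW
  req#3 t=2ms: ALLOW
  req#4 t=2ms: ALLOW
  req#5 t=3ms: DENY
  req#6 t=4ms: DENY
  req#7 t=5ms: DENY
  req#8 t=6ms: DENY
  req#9 t=7ms: DENY
  req#10 t=8ms: DENY
  req#11 t=8ms: DENY
  req#12 t=9ms: ALLOW
  req#13 t=10ms: ALLOW

Answer: AAAADDDDDDDAA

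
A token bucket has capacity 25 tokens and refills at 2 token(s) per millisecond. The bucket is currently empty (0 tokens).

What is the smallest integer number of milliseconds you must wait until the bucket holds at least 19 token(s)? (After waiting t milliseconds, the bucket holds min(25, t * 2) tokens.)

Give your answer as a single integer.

Need t * 2 >= 19, so t >= 19/2.
Smallest integer t = ceil(19/2) = 10.

Answer: 10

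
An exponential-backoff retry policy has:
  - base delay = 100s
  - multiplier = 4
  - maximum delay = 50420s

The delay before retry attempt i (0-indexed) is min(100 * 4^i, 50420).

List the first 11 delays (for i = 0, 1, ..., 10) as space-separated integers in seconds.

Answer: 100 400 1600 6400 25600 50420 50420 50420 50420 50420 50420

Derivation:
Computing each delay:
  i=0: min(100*4^0, 50420) = 100
  i=1: min(100*4^1, 50420) = 400
  i=2: min(100*4^2, 50420) = 1600
  i=3: min(100*4^3, 50420) = 6400
  i=4: min(100*4^4, 50420) = 25600
  i=5: min(100*4^5, 50420) = 50420
  i=6: min(100*4^6, 50420) = 50420
  i=7: min(100*4^7, 50420) = 50420
  i=8: min(100*4^8, 50420) = 50420
  i=9: min(100*4^9, 50420) = 50420
  i=10: min(100*4^10, 50420) = 50420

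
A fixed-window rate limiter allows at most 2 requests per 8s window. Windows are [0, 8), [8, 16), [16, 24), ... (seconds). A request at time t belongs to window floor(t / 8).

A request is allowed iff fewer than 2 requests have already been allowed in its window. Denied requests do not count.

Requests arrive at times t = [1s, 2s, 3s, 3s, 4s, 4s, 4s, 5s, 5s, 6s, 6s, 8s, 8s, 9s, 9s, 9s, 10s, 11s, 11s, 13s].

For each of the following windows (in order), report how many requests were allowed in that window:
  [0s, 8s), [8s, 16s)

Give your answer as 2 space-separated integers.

Answer: 2 2

Derivation:
Processing requests:
  req#1 t=1s (window 0): ALLOW
  req#2 t=2s (window 0): ALLOW
  req#3 t=3s (window 0): DENY
  req#4 t=3s (window 0): DENY
  req#5 t=4s (window 0): DENY
  req#6 t=4s (window 0): DENY
  req#7 t=4s (window 0): DENY
  req#8 t=5s (window 0): DENY
  req#9 t=5s (window 0): DENY
  req#10 t=6s (window 0): DENY
  req#11 t=6s (window 0): DENY
  req#12 t=8s (window 1): ALLOW
  req#13 t=8s (window 1): ALLOW
  req#14 t=9s (window 1): DENY
  req#15 t=9s (window 1): DENY
  req#16 t=9s (window 1): DENY
  req#17 t=10s (window 1): DENY
  req#18 t=11s (window 1): DENY
  req#19 t=11s (window 1): DENY
  req#20 t=13s (window 1): DENY

Allowed counts by window: 2 2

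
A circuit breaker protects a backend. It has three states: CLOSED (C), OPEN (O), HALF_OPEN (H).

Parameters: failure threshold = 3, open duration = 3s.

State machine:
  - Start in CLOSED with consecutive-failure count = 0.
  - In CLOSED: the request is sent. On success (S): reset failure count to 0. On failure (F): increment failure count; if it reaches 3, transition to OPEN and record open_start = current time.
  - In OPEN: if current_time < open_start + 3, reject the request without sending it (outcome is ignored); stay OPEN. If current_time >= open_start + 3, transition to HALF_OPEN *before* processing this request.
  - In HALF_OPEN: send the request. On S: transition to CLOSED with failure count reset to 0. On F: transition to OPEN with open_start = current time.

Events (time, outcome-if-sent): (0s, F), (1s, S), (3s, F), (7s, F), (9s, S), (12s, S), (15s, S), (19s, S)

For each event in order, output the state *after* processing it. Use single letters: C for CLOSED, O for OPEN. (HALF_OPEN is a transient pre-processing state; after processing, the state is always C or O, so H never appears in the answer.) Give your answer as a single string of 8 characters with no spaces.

Answer: CCCCCCCC

Derivation:
State after each event:
  event#1 t=0s outcome=F: state=CLOSED
  event#2 t=1s outcome=S: state=CLOSED
  event#3 t=3s outcome=F: state=CLOSED
  event#4 t=7s outcome=F: state=CLOSED
  event#5 t=9s outcome=S: state=CLOSED
  event#6 t=12s outcome=S: state=CLOSED
  event#7 t=15s outcome=S: state=CLOSED
  event#8 t=19s outcome=S: state=CLOSED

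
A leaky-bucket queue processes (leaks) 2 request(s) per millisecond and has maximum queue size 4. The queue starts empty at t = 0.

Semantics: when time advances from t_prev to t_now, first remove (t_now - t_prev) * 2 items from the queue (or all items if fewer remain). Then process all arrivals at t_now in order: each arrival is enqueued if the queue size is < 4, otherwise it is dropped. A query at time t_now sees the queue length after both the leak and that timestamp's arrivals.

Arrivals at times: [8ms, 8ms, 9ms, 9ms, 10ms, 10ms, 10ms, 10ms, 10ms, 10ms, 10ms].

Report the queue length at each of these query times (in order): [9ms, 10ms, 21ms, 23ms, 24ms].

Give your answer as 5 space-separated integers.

Queue lengths at query times:
  query t=9ms: backlog = 2
  query t=10ms: backlog = 4
  query t=21ms: backlog = 0
  query t=23ms: backlog = 0
  query t=24ms: backlog = 0

Answer: 2 4 0 0 0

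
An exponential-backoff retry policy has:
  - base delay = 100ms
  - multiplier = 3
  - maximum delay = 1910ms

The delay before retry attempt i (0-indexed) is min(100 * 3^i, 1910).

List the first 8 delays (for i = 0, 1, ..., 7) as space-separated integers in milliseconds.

Computing each delay:
  i=0: min(100*3^0, 1910) = 100
  i=1: min(100*3^1, 1910) = 300
  i=2: min(100*3^2, 1910) = 900
  i=3: min(100*3^3, 1910) = 1910
  i=4: min(100*3^4, 1910) = 1910
  i=5: min(100*3^5, 1910) = 1910
  i=6: min(100*3^6, 1910) = 1910
  i=7: min(100*3^7, 1910) = 1910

Answer: 100 300 900 1910 1910 1910 1910 1910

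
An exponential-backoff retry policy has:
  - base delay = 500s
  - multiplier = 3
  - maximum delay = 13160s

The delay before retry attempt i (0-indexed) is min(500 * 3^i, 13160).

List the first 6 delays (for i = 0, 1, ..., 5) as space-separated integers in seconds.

Computing each delay:
  i=0: min(500*3^0, 13160) = 500
  i=1: min(500*3^1, 13160) = 1500
  i=2: min(500*3^2, 13160) = 4500
  i=3: min(500*3^3, 13160) = 13160
  i=4: min(500*3^4, 13160) = 13160
  i=5: min(500*3^5, 13160) = 13160

Answer: 500 1500 4500 13160 13160 13160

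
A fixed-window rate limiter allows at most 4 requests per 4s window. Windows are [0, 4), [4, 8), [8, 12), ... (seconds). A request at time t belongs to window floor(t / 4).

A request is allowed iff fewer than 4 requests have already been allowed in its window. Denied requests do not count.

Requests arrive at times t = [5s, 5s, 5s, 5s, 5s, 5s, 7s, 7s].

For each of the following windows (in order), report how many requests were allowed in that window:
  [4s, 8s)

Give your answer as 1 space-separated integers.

Processing requests:
  req#1 t=5s (window 1): ALLOW
  req#2 t=5s (window 1): ALLOW
  req#3 t=5s (window 1): ALLOW
  req#4 t=5s (window 1): ALLOW
  req#5 t=5s (window 1): DENY
  req#6 t=5s (window 1): DENY
  req#7 t=7s (window 1): DENY
  req#8 t=7s (window 1): DENY

Allowed counts by window: 4

Answer: 4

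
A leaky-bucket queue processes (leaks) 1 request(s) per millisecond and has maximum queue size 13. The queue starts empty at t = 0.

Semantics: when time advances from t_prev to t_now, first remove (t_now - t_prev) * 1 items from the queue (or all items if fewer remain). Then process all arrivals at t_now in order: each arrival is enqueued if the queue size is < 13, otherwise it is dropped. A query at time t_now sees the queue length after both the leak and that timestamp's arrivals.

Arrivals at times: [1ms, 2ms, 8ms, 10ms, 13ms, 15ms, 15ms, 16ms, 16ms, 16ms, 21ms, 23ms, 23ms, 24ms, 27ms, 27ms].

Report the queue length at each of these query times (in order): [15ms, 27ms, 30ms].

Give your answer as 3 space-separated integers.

Answer: 2 2 0

Derivation:
Queue lengths at query times:
  query t=15ms: backlog = 2
  query t=27ms: backlog = 2
  query t=30ms: backlog = 0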